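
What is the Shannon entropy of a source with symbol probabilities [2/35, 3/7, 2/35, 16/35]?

H(X) = -Σ p(x) log₂ p(x)
  -2/35 × log₂(2/35) = 0.2360
  -3/7 × log₂(3/7) = 0.5239
  -2/35 × log₂(2/35) = 0.2360
  -16/35 × log₂(16/35) = 0.5162
H(X) = 1.5120 bits


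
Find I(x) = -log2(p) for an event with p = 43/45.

Information content I(x) = -log₂(p(x))
I = -log₂(43/45) = -log₂(0.9556)
I = 0.0656 bits


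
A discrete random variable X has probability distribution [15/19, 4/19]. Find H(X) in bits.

H(X) = -Σ p(x) log₂ p(x)
  -15/19 × log₂(15/19) = 0.2692
  -4/19 × log₂(4/19) = 0.4732
H(X) = 0.7425 bits


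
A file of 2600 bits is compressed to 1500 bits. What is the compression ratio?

Compression ratio = Original / Compressed
= 2600 / 1500 = 1.73:1


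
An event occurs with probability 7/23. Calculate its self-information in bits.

Information content I(x) = -log₂(p(x))
I = -log₂(7/23) = -log₂(0.3043)
I = 1.7162 bits


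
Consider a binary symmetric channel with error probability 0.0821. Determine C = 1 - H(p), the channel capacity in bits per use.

For BSC with error probability p:
C = 1 - H(p) where H(p) is binary entropy
H(0.0821) = -0.0821 × log₂(0.0821) - 0.9179 × log₂(0.9179)
H(p) = 0.4095
C = 1 - 0.4095 = 0.5905 bits/use


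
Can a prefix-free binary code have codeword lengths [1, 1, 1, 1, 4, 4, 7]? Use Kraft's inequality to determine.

Kraft inequality: Σ 2^(-l_i) ≤ 1 for prefix-free code
Calculating: 2^(-1) + 2^(-1) + 2^(-1) + 2^(-1) + 2^(-4) + 2^(-4) + 2^(-7)
= 0.5 + 0.5 + 0.5 + 0.5 + 0.0625 + 0.0625 + 0.0078125
= 2.1328
Since 2.1328 > 1, prefix-free code does not exist


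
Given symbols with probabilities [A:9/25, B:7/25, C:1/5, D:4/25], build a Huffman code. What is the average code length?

Huffman tree construction:
Combine smallest probabilities repeatedly
Resulting codes:
  A: 11 (length 2)
  B: 10 (length 2)
  C: 01 (length 2)
  D: 00 (length 2)
Average length = Σ p(s) × length(s) = 2.0000 bits


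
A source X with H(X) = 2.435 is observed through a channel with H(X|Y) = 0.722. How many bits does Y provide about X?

I(X;Y) = H(X) - H(X|Y)
I(X;Y) = 2.435 - 0.722 = 1.713 bits


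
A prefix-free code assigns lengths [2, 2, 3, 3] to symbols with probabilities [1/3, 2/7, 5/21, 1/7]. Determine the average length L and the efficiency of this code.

Average length L = Σ p_i × l_i = 2.3810 bits
Entropy H = 1.9387 bits
Efficiency η = H/L × 100% = 81.43%


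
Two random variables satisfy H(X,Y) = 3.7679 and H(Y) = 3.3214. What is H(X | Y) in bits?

Chain rule: H(X,Y) = H(X|Y) + H(Y)
H(X|Y) = H(X,Y) - H(Y) = 3.7679 - 3.3214 = 0.4465 bits


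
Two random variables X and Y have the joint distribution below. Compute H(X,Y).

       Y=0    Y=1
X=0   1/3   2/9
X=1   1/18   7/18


H(X,Y) = -Σ p(x,y) log₂ p(x,y)
  p(0,0)=1/3: -0.3333 × log₂(0.3333) = 0.5283
  p(0,1)=2/9: -0.2222 × log₂(0.2222) = 0.4822
  p(1,0)=1/18: -0.0556 × log₂(0.0556) = 0.2317
  p(1,1)=7/18: -0.3889 × log₂(0.3889) = 0.5299
H(X,Y) = 1.7721 bits


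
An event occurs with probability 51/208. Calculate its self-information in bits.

Information content I(x) = -log₂(p(x))
I = -log₂(51/208) = -log₂(0.2452)
I = 2.0280 bits


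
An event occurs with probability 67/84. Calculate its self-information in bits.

Information content I(x) = -log₂(p(x))
I = -log₂(67/84) = -log₂(0.7976)
I = 0.3262 bits


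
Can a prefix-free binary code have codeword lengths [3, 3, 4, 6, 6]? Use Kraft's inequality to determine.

Kraft inequality: Σ 2^(-l_i) ≤ 1 for prefix-free code
Calculating: 2^(-3) + 2^(-3) + 2^(-4) + 2^(-6) + 2^(-6)
= 0.125 + 0.125 + 0.0625 + 0.015625 + 0.015625
= 0.3438
Since 0.3438 ≤ 1, prefix-free code exists


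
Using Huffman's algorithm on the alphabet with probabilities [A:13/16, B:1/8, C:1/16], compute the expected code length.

Huffman tree construction:
Combine smallest probabilities repeatedly
Resulting codes:
  A: 1 (length 1)
  B: 01 (length 2)
  C: 00 (length 2)
Average length = Σ p(s) × length(s) = 1.1875 bits


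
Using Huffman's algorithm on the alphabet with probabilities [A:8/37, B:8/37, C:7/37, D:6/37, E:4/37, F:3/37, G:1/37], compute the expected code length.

Huffman tree construction:
Combine smallest probabilities repeatedly
Resulting codes:
  A: 00 (length 2)
  B: 01 (length 2)
  C: 111 (length 3)
  D: 110 (length 3)
  E: 100 (length 3)
  F: 1011 (length 4)
  G: 1010 (length 4)
Average length = Σ p(s) × length(s) = 2.6757 bits


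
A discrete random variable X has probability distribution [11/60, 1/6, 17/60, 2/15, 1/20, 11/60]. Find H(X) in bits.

H(X) = -Σ p(x) log₂ p(x)
  -11/60 × log₂(11/60) = 0.4487
  -1/6 × log₂(1/6) = 0.4308
  -17/60 × log₂(17/60) = 0.5155
  -2/15 × log₂(2/15) = 0.3876
  -1/20 × log₂(1/20) = 0.2161
  -11/60 × log₂(11/60) = 0.4487
H(X) = 2.4474 bits


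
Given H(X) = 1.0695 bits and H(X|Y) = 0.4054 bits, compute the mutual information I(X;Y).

I(X;Y) = H(X) - H(X|Y)
I(X;Y) = 1.0695 - 0.4054 = 0.6641 bits


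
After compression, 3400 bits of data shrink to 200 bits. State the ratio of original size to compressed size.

Compression ratio = Original / Compressed
= 3400 / 200 = 17.00:1


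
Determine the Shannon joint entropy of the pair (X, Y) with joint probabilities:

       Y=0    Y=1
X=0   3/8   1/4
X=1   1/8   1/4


H(X,Y) = -Σ p(x,y) log₂ p(x,y)
  p(0,0)=3/8: -0.3750 × log₂(0.3750) = 0.5306
  p(0,1)=1/4: -0.2500 × log₂(0.2500) = 0.5000
  p(1,0)=1/8: -0.1250 × log₂(0.1250) = 0.3750
  p(1,1)=1/4: -0.2500 × log₂(0.2500) = 0.5000
H(X,Y) = 1.9056 bits


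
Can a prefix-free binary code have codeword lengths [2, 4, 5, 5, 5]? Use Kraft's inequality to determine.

Kraft inequality: Σ 2^(-l_i) ≤ 1 for prefix-free code
Calculating: 2^(-2) + 2^(-4) + 2^(-5) + 2^(-5) + 2^(-5)
= 0.25 + 0.0625 + 0.03125 + 0.03125 + 0.03125
= 0.4062
Since 0.4062 ≤ 1, prefix-free code exists


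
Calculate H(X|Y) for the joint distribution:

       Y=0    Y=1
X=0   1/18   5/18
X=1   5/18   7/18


H(X|Y) = Σ_y p(y) H(X|Y=y)
  p(Y=0) = 1/3, H(X|Y=0) = 0.6500
  p(Y=1) = 2/3, H(X|Y=1) = 0.9799
H(X|Y) = 0.3333×0.6500 + 0.6667×0.9799 = 0.8699 bits


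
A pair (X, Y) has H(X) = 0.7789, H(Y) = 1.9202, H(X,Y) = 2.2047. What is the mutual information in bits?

I(X;Y) = H(X) + H(Y) - H(X,Y)
I(X;Y) = 0.7789 + 1.9202 - 2.2047 = 0.4944 bits


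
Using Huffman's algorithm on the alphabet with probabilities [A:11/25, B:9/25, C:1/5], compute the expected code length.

Huffman tree construction:
Combine smallest probabilities repeatedly
Resulting codes:
  A: 0 (length 1)
  B: 11 (length 2)
  C: 10 (length 2)
Average length = Σ p(s) × length(s) = 1.5600 bits


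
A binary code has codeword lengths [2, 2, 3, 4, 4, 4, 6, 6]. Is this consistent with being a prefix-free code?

Kraft inequality: Σ 2^(-l_i) ≤ 1 for prefix-free code
Calculating: 2^(-2) + 2^(-2) + 2^(-3) + 2^(-4) + 2^(-4) + 2^(-4) + 2^(-6) + 2^(-6)
= 0.25 + 0.25 + 0.125 + 0.0625 + 0.0625 + 0.0625 + 0.015625 + 0.015625
= 0.8438
Since 0.8438 ≤ 1, prefix-free code exists


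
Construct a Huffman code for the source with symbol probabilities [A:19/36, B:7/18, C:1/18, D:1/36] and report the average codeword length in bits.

Huffman tree construction:
Combine smallest probabilities repeatedly
Resulting codes:
  A: 1 (length 1)
  B: 01 (length 2)
  C: 001 (length 3)
  D: 000 (length 3)
Average length = Σ p(s) × length(s) = 1.5556 bits


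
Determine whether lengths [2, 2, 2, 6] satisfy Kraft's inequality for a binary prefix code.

Kraft inequality: Σ 2^(-l_i) ≤ 1 for prefix-free code
Calculating: 2^(-2) + 2^(-2) + 2^(-2) + 2^(-6)
= 0.25 + 0.25 + 0.25 + 0.015625
= 0.7656
Since 0.7656 ≤ 1, prefix-free code exists


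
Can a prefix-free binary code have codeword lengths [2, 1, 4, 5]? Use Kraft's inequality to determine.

Kraft inequality: Σ 2^(-l_i) ≤ 1 for prefix-free code
Calculating: 2^(-2) + 2^(-1) + 2^(-4) + 2^(-5)
= 0.25 + 0.5 + 0.0625 + 0.03125
= 0.8438
Since 0.8438 ≤ 1, prefix-free code exists


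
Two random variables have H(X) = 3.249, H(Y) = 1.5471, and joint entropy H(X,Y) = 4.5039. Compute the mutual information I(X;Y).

I(X;Y) = H(X) + H(Y) - H(X,Y)
I(X;Y) = 3.249 + 1.5471 - 4.5039 = 0.2922 bits


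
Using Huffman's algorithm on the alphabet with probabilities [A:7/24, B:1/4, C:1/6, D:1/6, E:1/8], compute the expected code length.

Huffman tree construction:
Combine smallest probabilities repeatedly
Resulting codes:
  A: 10 (length 2)
  B: 01 (length 2)
  C: 111 (length 3)
  D: 00 (length 2)
  E: 110 (length 3)
Average length = Σ p(s) × length(s) = 2.2917 bits


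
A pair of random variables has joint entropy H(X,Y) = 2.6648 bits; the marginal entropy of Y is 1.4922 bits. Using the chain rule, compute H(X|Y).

Chain rule: H(X,Y) = H(X|Y) + H(Y)
H(X|Y) = H(X,Y) - H(Y) = 2.6648 - 1.4922 = 1.1726 bits


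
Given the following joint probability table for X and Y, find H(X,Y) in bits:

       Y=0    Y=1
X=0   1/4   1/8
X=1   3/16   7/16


H(X,Y) = -Σ p(x,y) log₂ p(x,y)
  p(0,0)=1/4: -0.2500 × log₂(0.2500) = 0.5000
  p(0,1)=1/8: -0.1250 × log₂(0.1250) = 0.3750
  p(1,0)=3/16: -0.1875 × log₂(0.1875) = 0.4528
  p(1,1)=7/16: -0.4375 × log₂(0.4375) = 0.5218
H(X,Y) = 1.8496 bits


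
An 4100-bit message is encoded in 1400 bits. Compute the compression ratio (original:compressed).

Compression ratio = Original / Compressed
= 4100 / 1400 = 2.93:1


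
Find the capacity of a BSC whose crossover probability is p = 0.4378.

For BSC with error probability p:
C = 1 - H(p) where H(p) is binary entropy
H(0.4378) = -0.4378 × log₂(0.4378) - 0.5622 × log₂(0.5622)
H(p) = 0.9888
C = 1 - 0.9888 = 0.0112 bits/use


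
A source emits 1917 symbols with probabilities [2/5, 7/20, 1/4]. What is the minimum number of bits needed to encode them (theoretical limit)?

Entropy H = 1.5589 bits/symbol
Minimum bits = H × n = 1.5589 × 1917
= 2988.36 bits


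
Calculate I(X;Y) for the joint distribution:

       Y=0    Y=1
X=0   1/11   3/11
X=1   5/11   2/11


H(X) = 0.9457, H(Y) = 0.9940, H(X,Y) = 1.7899
I(X;Y) = H(X) + H(Y) - H(X,Y) = 0.1498 bits


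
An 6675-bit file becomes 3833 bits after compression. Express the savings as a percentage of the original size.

Space savings = (1 - Compressed/Original) × 100%
= (1 - 3833/6675) × 100%
= 42.58%


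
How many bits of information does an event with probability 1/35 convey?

Information content I(x) = -log₂(p(x))
I = -log₂(1/35) = -log₂(0.0286)
I = 5.1293 bits


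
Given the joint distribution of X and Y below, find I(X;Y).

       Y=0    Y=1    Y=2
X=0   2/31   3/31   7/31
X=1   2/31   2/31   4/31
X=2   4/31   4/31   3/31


H(X) = 1.5647, H(Y) = 1.5403, H(X,Y) = 3.0458
I(X;Y) = H(X) + H(Y) - H(X,Y) = 0.0592 bits


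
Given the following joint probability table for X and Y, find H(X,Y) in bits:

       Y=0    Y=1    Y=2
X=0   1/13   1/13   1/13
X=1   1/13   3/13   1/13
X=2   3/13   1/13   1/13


H(X,Y) = -Σ p(x,y) log₂ p(x,y)
  p(0,0)=1/13: -0.0769 × log₂(0.0769) = 0.2846
  p(0,1)=1/13: -0.0769 × log₂(0.0769) = 0.2846
  p(0,2)=1/13: -0.0769 × log₂(0.0769) = 0.2846
  p(1,0)=1/13: -0.0769 × log₂(0.0769) = 0.2846
  p(1,1)=3/13: -0.2308 × log₂(0.2308) = 0.4882
  p(1,2)=1/13: -0.0769 × log₂(0.0769) = 0.2846
  p(2,0)=3/13: -0.2308 × log₂(0.2308) = 0.4882
  p(2,1)=1/13: -0.0769 × log₂(0.0769) = 0.2846
  p(2,2)=1/13: -0.0769 × log₂(0.0769) = 0.2846
H(X,Y) = 2.9689 bits


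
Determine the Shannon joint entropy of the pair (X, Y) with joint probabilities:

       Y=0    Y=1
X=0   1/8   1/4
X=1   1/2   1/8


H(X,Y) = -Σ p(x,y) log₂ p(x,y)
  p(0,0)=1/8: -0.1250 × log₂(0.1250) = 0.3750
  p(0,1)=1/4: -0.2500 × log₂(0.2500) = 0.5000
  p(1,0)=1/2: -0.5000 × log₂(0.5000) = 0.5000
  p(1,1)=1/8: -0.1250 × log₂(0.1250) = 0.3750
H(X,Y) = 1.7500 bits


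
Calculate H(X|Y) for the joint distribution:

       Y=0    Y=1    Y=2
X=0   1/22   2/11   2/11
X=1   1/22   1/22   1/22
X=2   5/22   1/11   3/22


H(X|Y) = Σ_y p(y) H(X|Y=y)
  p(Y=0) = 7/22, H(X|Y=0) = 1.1488
  p(Y=1) = 7/22, H(X|Y=1) = 1.3788
  p(Y=2) = 4/11, H(X|Y=2) = 1.4056
H(X|Y) = 0.3182×1.1488 + 0.3182×1.3788 + 0.3636×1.4056 = 1.3154 bits


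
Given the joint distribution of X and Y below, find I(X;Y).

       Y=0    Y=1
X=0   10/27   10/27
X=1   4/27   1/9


H(X) = 0.8256, H(Y) = 0.9990, H(X,Y) = 1.8218
I(X;Y) = H(X) + H(Y) - H(X,Y) = 0.0028 bits


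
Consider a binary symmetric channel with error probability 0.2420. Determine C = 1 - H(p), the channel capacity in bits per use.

For BSC with error probability p:
C = 1 - H(p) where H(p) is binary entropy
H(0.2420) = -0.2420 × log₂(0.2420) - 0.7580 × log₂(0.7580)
H(p) = 0.7984
C = 1 - 0.7984 = 0.2016 bits/use


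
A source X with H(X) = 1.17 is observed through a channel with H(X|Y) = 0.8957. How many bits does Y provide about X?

I(X;Y) = H(X) - H(X|Y)
I(X;Y) = 1.17 - 0.8957 = 0.2743 bits


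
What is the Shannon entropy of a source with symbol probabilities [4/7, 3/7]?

H(X) = -Σ p(x) log₂ p(x)
  -4/7 × log₂(4/7) = 0.4613
  -3/7 × log₂(3/7) = 0.5239
H(X) = 0.9852 bits


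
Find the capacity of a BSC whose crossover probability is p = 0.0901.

For BSC with error probability p:
C = 1 - H(p) where H(p) is binary entropy
H(0.0901) = -0.0901 × log₂(0.0901) - 0.9099 × log₂(0.9099)
H(p) = 0.4368
C = 1 - 0.4368 = 0.5632 bits/use


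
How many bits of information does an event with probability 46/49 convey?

Information content I(x) = -log₂(p(x))
I = -log₂(46/49) = -log₂(0.9388)
I = 0.0911 bits


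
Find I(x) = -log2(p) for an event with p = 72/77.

Information content I(x) = -log₂(p(x))
I = -log₂(72/77) = -log₂(0.9351)
I = 0.0969 bits


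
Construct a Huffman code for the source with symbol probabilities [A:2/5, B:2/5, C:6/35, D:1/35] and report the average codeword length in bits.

Huffman tree construction:
Combine smallest probabilities repeatedly
Resulting codes:
  A: 11 (length 2)
  B: 0 (length 1)
  C: 101 (length 3)
  D: 100 (length 3)
Average length = Σ p(s) × length(s) = 1.8000 bits


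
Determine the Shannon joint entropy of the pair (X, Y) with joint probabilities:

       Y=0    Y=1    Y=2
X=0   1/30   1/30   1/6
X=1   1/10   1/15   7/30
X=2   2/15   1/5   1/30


H(X,Y) = -Σ p(x,y) log₂ p(x,y)
  p(0,0)=1/30: -0.0333 × log₂(0.0333) = 0.1636
  p(0,1)=1/30: -0.0333 × log₂(0.0333) = 0.1636
  p(0,2)=1/6: -0.1667 × log₂(0.1667) = 0.4308
  p(1,0)=1/10: -0.1000 × log₂(0.1000) = 0.3322
  p(1,1)=1/15: -0.0667 × log₂(0.0667) = 0.2605
  p(1,2)=7/30: -0.2333 × log₂(0.2333) = 0.4899
  p(2,0)=2/15: -0.1333 × log₂(0.1333) = 0.3876
  p(2,1)=1/5: -0.2000 × log₂(0.2000) = 0.4644
  p(2,2)=1/30: -0.0333 × log₂(0.0333) = 0.1636
H(X,Y) = 2.8560 bits


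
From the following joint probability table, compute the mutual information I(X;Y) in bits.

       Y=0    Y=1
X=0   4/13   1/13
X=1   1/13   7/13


H(X) = 0.9612, H(Y) = 0.9612, H(X,Y) = 1.5734
I(X;Y) = H(X) + H(Y) - H(X,Y) = 0.3491 bits


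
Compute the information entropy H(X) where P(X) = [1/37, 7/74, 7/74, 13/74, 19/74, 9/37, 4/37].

H(X) = -Σ p(x) log₂ p(x)
  -1/37 × log₂(1/37) = 0.1408
  -7/74 × log₂(7/74) = 0.3218
  -7/74 × log₂(7/74) = 0.3218
  -13/74 × log₂(13/74) = 0.4408
  -19/74 × log₂(19/74) = 0.5036
  -9/37 × log₂(9/37) = 0.4961
  -4/37 × log₂(4/37) = 0.3470
H(X) = 2.5719 bits


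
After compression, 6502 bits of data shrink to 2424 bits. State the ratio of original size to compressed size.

Compression ratio = Original / Compressed
= 6502 / 2424 = 2.68:1


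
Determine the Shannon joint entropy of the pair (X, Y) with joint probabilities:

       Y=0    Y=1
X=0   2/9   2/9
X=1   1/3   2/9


H(X,Y) = -Σ p(x,y) log₂ p(x,y)
  p(0,0)=2/9: -0.2222 × log₂(0.2222) = 0.4822
  p(0,1)=2/9: -0.2222 × log₂(0.2222) = 0.4822
  p(1,0)=1/3: -0.3333 × log₂(0.3333) = 0.5283
  p(1,1)=2/9: -0.2222 × log₂(0.2222) = 0.4822
H(X,Y) = 1.9749 bits


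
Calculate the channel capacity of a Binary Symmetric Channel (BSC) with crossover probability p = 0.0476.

For BSC with error probability p:
C = 1 - H(p) where H(p) is binary entropy
H(0.0476) = -0.0476 × log₂(0.0476) - 0.9524 × log₂(0.9524)
H(p) = 0.2761
C = 1 - 0.2761 = 0.7239 bits/use


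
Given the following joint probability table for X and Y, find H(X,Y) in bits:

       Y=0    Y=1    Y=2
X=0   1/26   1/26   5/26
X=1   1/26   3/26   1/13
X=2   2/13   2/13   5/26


H(X,Y) = -Σ p(x,y) log₂ p(x,y)
  p(0,0)=1/26: -0.0385 × log₂(0.0385) = 0.1808
  p(0,1)=1/26: -0.0385 × log₂(0.0385) = 0.1808
  p(0,2)=5/26: -0.1923 × log₂(0.1923) = 0.4574
  p(1,0)=1/26: -0.0385 × log₂(0.0385) = 0.1808
  p(1,1)=3/26: -0.1154 × log₂(0.1154) = 0.3595
  p(1,2)=1/13: -0.0769 × log₂(0.0769) = 0.2846
  p(2,0)=2/13: -0.1538 × log₂(0.1538) = 0.4155
  p(2,1)=2/13: -0.1538 × log₂(0.1538) = 0.4155
  p(2,2)=5/26: -0.1923 × log₂(0.1923) = 0.4574
H(X,Y) = 2.9322 bits


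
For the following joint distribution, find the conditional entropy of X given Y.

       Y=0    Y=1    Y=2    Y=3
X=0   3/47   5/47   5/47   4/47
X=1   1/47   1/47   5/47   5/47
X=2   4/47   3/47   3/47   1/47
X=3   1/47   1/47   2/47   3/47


H(X|Y) = Σ_y p(y) H(X|Y=y)
  p(Y=0) = 9/47, H(X|Y=0) = 1.7527
  p(Y=1) = 10/47, H(X|Y=1) = 1.6855
  p(Y=2) = 15/47, H(X|Y=2) = 1.9086
  p(Y=3) = 13/47, H(X|Y=3) = 1.8262
H(X|Y) = 0.1915×1.7527 + 0.2128×1.6855 + 0.3191×1.9086 + 0.2766×1.8262 = 1.8085 bits


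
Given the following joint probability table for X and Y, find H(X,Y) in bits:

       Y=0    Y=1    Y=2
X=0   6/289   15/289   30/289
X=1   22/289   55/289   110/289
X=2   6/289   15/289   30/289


H(X,Y) = -Σ p(x,y) log₂ p(x,y)
  p(0,0)=6/289: -0.0208 × log₂(0.0208) = 0.1161
  p(0,1)=15/289: -0.0519 × log₂(0.0519) = 0.2215
  p(0,2)=30/289: -0.1038 × log₂(0.1038) = 0.3392
  p(1,0)=22/289: -0.0761 × log₂(0.0761) = 0.2828
  p(1,1)=55/289: -0.1903 × log₂(0.1903) = 0.4555
  p(1,2)=110/289: -0.3806 × log₂(0.3806) = 0.5304
  p(2,0)=6/289: -0.0208 × log₂(0.0208) = 0.1161
  p(2,1)=15/289: -0.0519 × log₂(0.0519) = 0.2215
  p(2,2)=30/289: -0.1038 × log₂(0.1038) = 0.3392
H(X,Y) = 2.6224 bits


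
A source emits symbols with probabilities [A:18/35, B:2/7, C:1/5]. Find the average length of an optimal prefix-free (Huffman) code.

Huffman tree construction:
Combine smallest probabilities repeatedly
Resulting codes:
  A: 1 (length 1)
  B: 01 (length 2)
  C: 00 (length 2)
Average length = Σ p(s) × length(s) = 1.4857 bits


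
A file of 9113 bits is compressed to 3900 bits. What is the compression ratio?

Compression ratio = Original / Compressed
= 9113 / 3900 = 2.34:1


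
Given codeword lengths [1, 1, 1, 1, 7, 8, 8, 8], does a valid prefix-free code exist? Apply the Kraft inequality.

Kraft inequality: Σ 2^(-l_i) ≤ 1 for prefix-free code
Calculating: 2^(-1) + 2^(-1) + 2^(-1) + 2^(-1) + 2^(-7) + 2^(-8) + 2^(-8) + 2^(-8)
= 0.5 + 0.5 + 0.5 + 0.5 + 0.0078125 + 0.00390625 + 0.00390625 + 0.00390625
= 2.0195
Since 2.0195 > 1, prefix-free code does not exist


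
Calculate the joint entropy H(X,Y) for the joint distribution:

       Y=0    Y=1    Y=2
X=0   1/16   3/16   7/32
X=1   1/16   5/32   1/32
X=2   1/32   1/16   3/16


H(X,Y) = -Σ p(x,y) log₂ p(x,y)
  p(0,0)=1/16: -0.0625 × log₂(0.0625) = 0.2500
  p(0,1)=3/16: -0.1875 × log₂(0.1875) = 0.4528
  p(0,2)=7/32: -0.2188 × log₂(0.2188) = 0.4796
  p(1,0)=1/16: -0.0625 × log₂(0.0625) = 0.2500
  p(1,1)=5/32: -0.1562 × log₂(0.1562) = 0.4184
  p(1,2)=1/32: -0.0312 × log₂(0.0312) = 0.1562
  p(2,0)=1/32: -0.0312 × log₂(0.0312) = 0.1562
  p(2,1)=1/16: -0.0625 × log₂(0.0625) = 0.2500
  p(2,2)=3/16: -0.1875 × log₂(0.1875) = 0.4528
H(X,Y) = 2.8662 bits


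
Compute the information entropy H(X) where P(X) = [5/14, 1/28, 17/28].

H(X) = -Σ p(x) log₂ p(x)
  -5/14 × log₂(5/14) = 0.5305
  -1/28 × log₂(1/28) = 0.1717
  -17/28 × log₂(17/28) = 0.4371
H(X) = 1.1393 bits


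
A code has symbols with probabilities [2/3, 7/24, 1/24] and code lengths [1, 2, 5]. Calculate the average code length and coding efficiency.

Average length L = Σ p_i × l_i = 1.4583 bits
Entropy H = 1.0995 bits
Efficiency η = H/L × 100% = 75.39%


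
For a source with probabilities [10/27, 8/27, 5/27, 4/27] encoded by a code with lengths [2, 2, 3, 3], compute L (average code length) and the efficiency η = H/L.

Average length L = Σ p_i × l_i = 2.3333 bits
Entropy H = 1.9094 bits
Efficiency η = H/L × 100% = 81.83%


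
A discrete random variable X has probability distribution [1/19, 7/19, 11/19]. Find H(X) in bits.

H(X) = -Σ p(x) log₂ p(x)
  -1/19 × log₂(1/19) = 0.2236
  -7/19 × log₂(7/19) = 0.5307
  -11/19 × log₂(11/19) = 0.4565
H(X) = 1.2108 bits


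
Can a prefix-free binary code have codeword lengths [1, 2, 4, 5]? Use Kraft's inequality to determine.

Kraft inequality: Σ 2^(-l_i) ≤ 1 for prefix-free code
Calculating: 2^(-1) + 2^(-2) + 2^(-4) + 2^(-5)
= 0.5 + 0.25 + 0.0625 + 0.03125
= 0.8438
Since 0.8438 ≤ 1, prefix-free code exists


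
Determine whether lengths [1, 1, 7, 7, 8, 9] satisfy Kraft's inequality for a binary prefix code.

Kraft inequality: Σ 2^(-l_i) ≤ 1 for prefix-free code
Calculating: 2^(-1) + 2^(-1) + 2^(-7) + 2^(-7) + 2^(-8) + 2^(-9)
= 0.5 + 0.5 + 0.0078125 + 0.0078125 + 0.00390625 + 0.001953125
= 1.0215
Since 1.0215 > 1, prefix-free code does not exist


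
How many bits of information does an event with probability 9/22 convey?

Information content I(x) = -log₂(p(x))
I = -log₂(9/22) = -log₂(0.4091)
I = 1.2895 bits


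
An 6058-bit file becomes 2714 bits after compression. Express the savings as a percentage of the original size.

Space savings = (1 - Compressed/Original) × 100%
= (1 - 2714/6058) × 100%
= 55.20%


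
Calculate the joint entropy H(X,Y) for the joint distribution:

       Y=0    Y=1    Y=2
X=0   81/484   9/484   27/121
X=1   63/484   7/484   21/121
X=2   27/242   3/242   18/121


H(X,Y) = -Σ p(x,y) log₂ p(x,y)
  p(0,0)=81/484: -0.1674 × log₂(0.1674) = 0.4316
  p(0,1)=9/484: -0.0186 × log₂(0.0186) = 0.1069
  p(0,2)=27/121: -0.2231 × log₂(0.2231) = 0.4829
  p(1,0)=63/484: -0.1302 × log₂(0.1302) = 0.3829
  p(1,1)=7/484: -0.0145 × log₂(0.0145) = 0.0884
  p(1,2)=21/121: -0.1736 × log₂(0.1736) = 0.4385
  p(2,0)=27/242: -0.1116 × log₂(0.1116) = 0.3530
  p(2,1)=3/242: -0.0124 × log₂(0.0124) = 0.0785
  p(2,2)=18/121: -0.1488 × log₂(0.1488) = 0.4089
H(X,Y) = 2.7716 bits


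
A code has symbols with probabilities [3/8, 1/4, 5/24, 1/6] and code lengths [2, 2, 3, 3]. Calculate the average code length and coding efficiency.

Average length L = Σ p_i × l_i = 2.3750 bits
Entropy H = 1.9329 bits
Efficiency η = H/L × 100% = 81.39%


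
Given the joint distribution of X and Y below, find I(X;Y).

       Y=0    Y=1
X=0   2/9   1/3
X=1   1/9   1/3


H(X) = 0.9911, H(Y) = 0.9183, H(X,Y) = 1.8911
I(X;Y) = H(X) + H(Y) - H(X,Y) = 0.0183 bits


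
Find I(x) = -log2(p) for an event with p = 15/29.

Information content I(x) = -log₂(p(x))
I = -log₂(15/29) = -log₂(0.5172)
I = 0.9511 bits


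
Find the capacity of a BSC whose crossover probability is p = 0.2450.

For BSC with error probability p:
C = 1 - H(p) where H(p) is binary entropy
H(0.2450) = -0.2450 × log₂(0.2450) - 0.7550 × log₂(0.7550)
H(p) = 0.8033
C = 1 - 0.8033 = 0.1967 bits/use


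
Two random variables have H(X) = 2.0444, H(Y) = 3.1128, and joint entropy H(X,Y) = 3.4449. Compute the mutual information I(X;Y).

I(X;Y) = H(X) + H(Y) - H(X,Y)
I(X;Y) = 2.0444 + 3.1128 - 3.4449 = 1.7123 bits


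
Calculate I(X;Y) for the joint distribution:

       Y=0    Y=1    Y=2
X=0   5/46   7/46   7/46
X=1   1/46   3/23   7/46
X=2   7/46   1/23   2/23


H(X) = 1.5644, H(Y) = 1.5721, H(X,Y) = 3.0078
I(X;Y) = H(X) + H(Y) - H(X,Y) = 0.1287 bits


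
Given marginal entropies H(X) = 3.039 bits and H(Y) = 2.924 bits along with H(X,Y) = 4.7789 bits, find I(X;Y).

I(X;Y) = H(X) + H(Y) - H(X,Y)
I(X;Y) = 3.039 + 2.924 - 4.7789 = 1.1841 bits


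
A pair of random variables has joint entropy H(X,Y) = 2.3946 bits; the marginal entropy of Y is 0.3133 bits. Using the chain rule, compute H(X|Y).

Chain rule: H(X,Y) = H(X|Y) + H(Y)
H(X|Y) = H(X,Y) - H(Y) = 2.3946 - 0.3133 = 2.0813 bits


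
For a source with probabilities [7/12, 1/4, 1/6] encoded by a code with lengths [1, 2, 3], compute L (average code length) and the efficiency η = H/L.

Average length L = Σ p_i × l_i = 1.5833 bits
Entropy H = 1.3844 bits
Efficiency η = H/L × 100% = 87.44%


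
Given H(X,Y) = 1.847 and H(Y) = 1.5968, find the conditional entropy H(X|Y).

Chain rule: H(X,Y) = H(X|Y) + H(Y)
H(X|Y) = H(X,Y) - H(Y) = 1.847 - 1.5968 = 0.2502 bits


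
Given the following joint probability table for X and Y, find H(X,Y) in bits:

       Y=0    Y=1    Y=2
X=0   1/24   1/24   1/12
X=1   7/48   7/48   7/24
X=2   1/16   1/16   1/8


H(X,Y) = -Σ p(x,y) log₂ p(x,y)
  p(0,0)=1/24: -0.0417 × log₂(0.0417) = 0.1910
  p(0,1)=1/24: -0.0417 × log₂(0.0417) = 0.1910
  p(0,2)=1/12: -0.0833 × log₂(0.0833) = 0.2987
  p(1,0)=7/48: -0.1458 × log₂(0.1458) = 0.4051
  p(1,1)=7/48: -0.1458 × log₂(0.1458) = 0.4051
  p(1,2)=7/24: -0.2917 × log₂(0.2917) = 0.5185
  p(2,0)=1/16: -0.0625 × log₂(0.0625) = 0.2500
  p(2,1)=1/16: -0.0625 × log₂(0.0625) = 0.2500
  p(2,2)=1/8: -0.1250 × log₂(0.1250) = 0.3750
H(X,Y) = 2.8844 bits


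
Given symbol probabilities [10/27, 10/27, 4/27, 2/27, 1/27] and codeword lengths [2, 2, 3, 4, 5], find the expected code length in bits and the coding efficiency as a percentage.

Average length L = Σ p_i × l_i = 2.4074 bits
Entropy H = 1.9238 bits
Efficiency η = H/L × 100% = 79.91%


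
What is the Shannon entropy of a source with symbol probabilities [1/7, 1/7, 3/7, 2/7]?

H(X) = -Σ p(x) log₂ p(x)
  -1/7 × log₂(1/7) = 0.4011
  -1/7 × log₂(1/7) = 0.4011
  -3/7 × log₂(3/7) = 0.5239
  -2/7 × log₂(2/7) = 0.5164
H(X) = 1.8424 bits


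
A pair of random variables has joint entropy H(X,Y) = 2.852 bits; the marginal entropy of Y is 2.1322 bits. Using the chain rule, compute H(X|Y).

Chain rule: H(X,Y) = H(X|Y) + H(Y)
H(X|Y) = H(X,Y) - H(Y) = 2.852 - 2.1322 = 0.7198 bits


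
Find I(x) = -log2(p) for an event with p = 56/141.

Information content I(x) = -log₂(p(x))
I = -log₂(56/141) = -log₂(0.3972)
I = 1.3322 bits


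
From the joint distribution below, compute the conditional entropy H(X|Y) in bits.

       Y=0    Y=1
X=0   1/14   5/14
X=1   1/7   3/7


H(X|Y) = Σ_y p(y) H(X|Y=y)
  p(Y=0) = 3/14, H(X|Y=0) = 0.9183
  p(Y=1) = 11/14, H(X|Y=1) = 0.9940
H(X|Y) = 0.2143×0.9183 + 0.7857×0.9940 = 0.9778 bits


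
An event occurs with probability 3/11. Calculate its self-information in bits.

Information content I(x) = -log₂(p(x))
I = -log₂(3/11) = -log₂(0.2727)
I = 1.8745 bits


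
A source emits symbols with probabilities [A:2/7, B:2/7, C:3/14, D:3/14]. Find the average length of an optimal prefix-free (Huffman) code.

Huffman tree construction:
Combine smallest probabilities repeatedly
Resulting codes:
  A: 10 (length 2)
  B: 11 (length 2)
  C: 00 (length 2)
  D: 01 (length 2)
Average length = Σ p(s) × length(s) = 2.0000 bits


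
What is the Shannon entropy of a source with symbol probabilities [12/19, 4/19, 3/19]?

H(X) = -Σ p(x) log₂ p(x)
  -12/19 × log₂(12/19) = 0.4187
  -4/19 × log₂(4/19) = 0.4732
  -3/19 × log₂(3/19) = 0.4205
H(X) = 1.3124 bits


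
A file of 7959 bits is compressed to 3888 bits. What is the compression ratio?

Compression ratio = Original / Compressed
= 7959 / 3888 = 2.05:1


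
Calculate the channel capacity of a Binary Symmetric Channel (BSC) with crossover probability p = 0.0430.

For BSC with error probability p:
C = 1 - H(p) where H(p) is binary entropy
H(0.0430) = -0.0430 × log₂(0.0430) - 0.9570 × log₂(0.9570)
H(p) = 0.2559
C = 1 - 0.2559 = 0.7441 bits/use


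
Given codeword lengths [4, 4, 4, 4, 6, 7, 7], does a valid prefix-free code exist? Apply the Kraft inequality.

Kraft inequality: Σ 2^(-l_i) ≤ 1 for prefix-free code
Calculating: 2^(-4) + 2^(-4) + 2^(-4) + 2^(-4) + 2^(-6) + 2^(-7) + 2^(-7)
= 0.0625 + 0.0625 + 0.0625 + 0.0625 + 0.015625 + 0.0078125 + 0.0078125
= 0.2812
Since 0.2812 ≤ 1, prefix-free code exists


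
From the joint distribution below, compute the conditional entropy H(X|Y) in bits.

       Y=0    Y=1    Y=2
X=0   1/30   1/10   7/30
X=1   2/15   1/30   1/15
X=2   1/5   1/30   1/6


H(X|Y) = Σ_y p(y) H(X|Y=y)
  p(Y=0) = 11/30, H(X|Y=0) = 1.3222
  p(Y=1) = 1/6, H(X|Y=1) = 1.3710
  p(Y=2) = 7/15, H(X|Y=2) = 1.4316
H(X|Y) = 0.3667×1.3222 + 0.1667×1.3710 + 0.4667×1.4316 = 1.3814 bits


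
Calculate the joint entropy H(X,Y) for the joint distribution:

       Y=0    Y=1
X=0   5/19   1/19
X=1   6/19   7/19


H(X,Y) = -Σ p(x,y) log₂ p(x,y)
  p(0,0)=5/19: -0.2632 × log₂(0.2632) = 0.5068
  p(0,1)=1/19: -0.0526 × log₂(0.0526) = 0.2236
  p(1,0)=6/19: -0.3158 × log₂(0.3158) = 0.5251
  p(1,1)=7/19: -0.3684 × log₂(0.3684) = 0.5307
H(X,Y) = 1.7863 bits


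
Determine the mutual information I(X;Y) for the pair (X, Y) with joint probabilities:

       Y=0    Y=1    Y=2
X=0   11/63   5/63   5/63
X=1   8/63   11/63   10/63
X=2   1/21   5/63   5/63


H(X) = 1.5134, H(Y) = 1.5839, H(X,Y) = 3.0484
I(X;Y) = H(X) + H(Y) - H(X,Y) = 0.0489 bits


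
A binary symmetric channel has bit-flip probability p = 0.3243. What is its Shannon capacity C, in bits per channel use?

For BSC with error probability p:
C = 1 - H(p) where H(p) is binary entropy
H(0.3243) = -0.3243 × log₂(0.3243) - 0.6757 × log₂(0.6757)
H(p) = 0.9090
C = 1 - 0.9090 = 0.0910 bits/use


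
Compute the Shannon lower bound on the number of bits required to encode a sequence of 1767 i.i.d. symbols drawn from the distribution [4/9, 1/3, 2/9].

Entropy H = 1.5305 bits/symbol
Minimum bits = H × n = 1.5305 × 1767
= 2704.38 bits


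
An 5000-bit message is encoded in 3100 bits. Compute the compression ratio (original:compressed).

Compression ratio = Original / Compressed
= 5000 / 3100 = 1.61:1


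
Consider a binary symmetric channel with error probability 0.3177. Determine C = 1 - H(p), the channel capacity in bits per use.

For BSC with error probability p:
C = 1 - H(p) where H(p) is binary entropy
H(0.3177) = -0.3177 × log₂(0.3177) - 0.6823 × log₂(0.6823)
H(p) = 0.9019
C = 1 - 0.9019 = 0.0981 bits/use


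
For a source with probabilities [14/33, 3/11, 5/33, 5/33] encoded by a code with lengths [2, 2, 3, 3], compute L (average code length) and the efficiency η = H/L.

Average length L = Σ p_i × l_i = 2.3030 bits
Entropy H = 1.8610 bits
Efficiency η = H/L × 100% = 80.81%


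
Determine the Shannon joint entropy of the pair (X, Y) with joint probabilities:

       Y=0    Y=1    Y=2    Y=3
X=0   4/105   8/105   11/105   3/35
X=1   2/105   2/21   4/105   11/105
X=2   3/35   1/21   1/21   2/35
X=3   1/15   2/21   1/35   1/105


H(X,Y) = -Σ p(x,y) log₂ p(x,y)
  p(0,0)=4/105: -0.0381 × log₂(0.0381) = 0.1796
  p(0,1)=8/105: -0.0762 × log₂(0.0762) = 0.2830
  p(0,2)=11/105: -0.1048 × log₂(0.1048) = 0.3410
  p(0,3)=3/35: -0.0857 × log₂(0.0857) = 0.3038
  p(1,0)=2/105: -0.0190 × log₂(0.0190) = 0.1088
  p(1,1)=2/21: -0.0952 × log₂(0.0952) = 0.3231
  p(1,2)=4/105: -0.0381 × log₂(0.0381) = 0.1796
  p(1,3)=11/105: -0.1048 × log₂(0.1048) = 0.3410
  p(2,0)=3/35: -0.0857 × log₂(0.0857) = 0.3038
  p(2,1)=1/21: -0.0476 × log₂(0.0476) = 0.2092
  p(2,2)=1/21: -0.0476 × log₂(0.0476) = 0.2092
  p(2,3)=2/35: -0.0571 × log₂(0.0571) = 0.2360
  p(3,0)=1/15: -0.0667 × log₂(0.0667) = 0.2605
  p(3,1)=2/21: -0.0952 × log₂(0.0952) = 0.3231
  p(3,2)=1/35: -0.0286 × log₂(0.0286) = 0.1466
  p(3,3)=1/105: -0.0095 × log₂(0.0095) = 0.0639
H(X,Y) = 3.8120 bits


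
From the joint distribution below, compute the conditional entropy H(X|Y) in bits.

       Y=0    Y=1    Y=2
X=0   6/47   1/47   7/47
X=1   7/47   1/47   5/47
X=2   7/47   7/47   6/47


H(X|Y) = Σ_y p(y) H(X|Y=y)
  p(Y=0) = 20/47, H(X|Y=0) = 1.5813
  p(Y=1) = 9/47, H(X|Y=1) = 0.9864
  p(Y=2) = 18/47, H(X|Y=2) = 1.5715
H(X|Y) = 0.4255×1.5813 + 0.1915×0.9864 + 0.3830×1.5715 = 1.4636 bits


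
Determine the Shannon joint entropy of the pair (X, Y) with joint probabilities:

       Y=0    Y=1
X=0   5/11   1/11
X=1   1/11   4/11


H(X,Y) = -Σ p(x,y) log₂ p(x,y)
  p(0,0)=5/11: -0.4545 × log₂(0.4545) = 0.5170
  p(0,1)=1/11: -0.0909 × log₂(0.0909) = 0.3145
  p(1,0)=1/11: -0.0909 × log₂(0.0909) = 0.3145
  p(1,1)=4/11: -0.3636 × log₂(0.3636) = 0.5307
H(X,Y) = 1.6767 bits


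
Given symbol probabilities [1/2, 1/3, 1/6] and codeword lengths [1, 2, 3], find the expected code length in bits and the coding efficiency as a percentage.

Average length L = Σ p_i × l_i = 1.6667 bits
Entropy H = 1.4591 bits
Efficiency η = H/L × 100% = 87.55%


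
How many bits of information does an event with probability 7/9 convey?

Information content I(x) = -log₂(p(x))
I = -log₂(7/9) = -log₂(0.7778)
I = 0.3626 bits


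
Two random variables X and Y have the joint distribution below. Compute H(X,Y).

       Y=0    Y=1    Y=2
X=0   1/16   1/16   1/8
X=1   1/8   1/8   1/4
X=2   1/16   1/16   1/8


H(X,Y) = -Σ p(x,y) log₂ p(x,y)
  p(0,0)=1/16: -0.0625 × log₂(0.0625) = 0.2500
  p(0,1)=1/16: -0.0625 × log₂(0.0625) = 0.2500
  p(0,2)=1/8: -0.1250 × log₂(0.1250) = 0.3750
  p(1,0)=1/8: -0.1250 × log₂(0.1250) = 0.3750
  p(1,1)=1/8: -0.1250 × log₂(0.1250) = 0.3750
  p(1,2)=1/4: -0.2500 × log₂(0.2500) = 0.5000
  p(2,0)=1/16: -0.0625 × log₂(0.0625) = 0.2500
  p(2,1)=1/16: -0.0625 × log₂(0.0625) = 0.2500
  p(2,2)=1/8: -0.1250 × log₂(0.1250) = 0.3750
H(X,Y) = 3.0000 bits


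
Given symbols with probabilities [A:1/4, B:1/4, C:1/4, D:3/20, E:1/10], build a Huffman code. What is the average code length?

Huffman tree construction:
Combine smallest probabilities repeatedly
Resulting codes:
  A: 00 (length 2)
  B: 01 (length 2)
  C: 10 (length 2)
  D: 111 (length 3)
  E: 110 (length 3)
Average length = Σ p(s) × length(s) = 2.2500 bits


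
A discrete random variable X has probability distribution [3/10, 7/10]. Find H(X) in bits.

H(X) = -Σ p(x) log₂ p(x)
  -3/10 × log₂(3/10) = 0.5211
  -7/10 × log₂(7/10) = 0.3602
H(X) = 0.8813 bits


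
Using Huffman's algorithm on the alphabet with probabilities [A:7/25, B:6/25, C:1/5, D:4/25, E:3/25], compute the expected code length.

Huffman tree construction:
Combine smallest probabilities repeatedly
Resulting codes:
  A: 10 (length 2)
  B: 01 (length 2)
  C: 00 (length 2)
  D: 111 (length 3)
  E: 110 (length 3)
Average length = Σ p(s) × length(s) = 2.2800 bits


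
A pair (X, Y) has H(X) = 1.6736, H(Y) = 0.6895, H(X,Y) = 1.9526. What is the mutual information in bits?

I(X;Y) = H(X) + H(Y) - H(X,Y)
I(X;Y) = 1.6736 + 0.6895 - 1.9526 = 0.4105 bits


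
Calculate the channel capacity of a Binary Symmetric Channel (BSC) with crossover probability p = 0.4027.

For BSC with error probability p:
C = 1 - H(p) where H(p) is binary entropy
H(0.4027) = -0.4027 × log₂(0.4027) - 0.5973 × log₂(0.5973)
H(p) = 0.9725
C = 1 - 0.9725 = 0.0275 bits/use


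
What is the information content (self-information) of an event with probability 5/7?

Information content I(x) = -log₂(p(x))
I = -log₂(5/7) = -log₂(0.7143)
I = 0.4854 bits


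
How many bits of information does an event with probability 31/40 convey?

Information content I(x) = -log₂(p(x))
I = -log₂(31/40) = -log₂(0.7750)
I = 0.3677 bits


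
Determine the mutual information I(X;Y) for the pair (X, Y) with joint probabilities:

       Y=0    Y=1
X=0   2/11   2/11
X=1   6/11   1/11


H(X) = 0.9457, H(Y) = 0.8454, H(X,Y) = 1.6858
I(X;Y) = H(X) + H(Y) - H(X,Y) = 0.1052 bits


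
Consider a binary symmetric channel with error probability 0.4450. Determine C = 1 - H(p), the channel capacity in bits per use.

For BSC with error probability p:
C = 1 - H(p) where H(p) is binary entropy
H(0.4450) = -0.4450 × log₂(0.4450) - 0.5550 × log₂(0.5550)
H(p) = 0.9913
C = 1 - 0.9913 = 0.0087 bits/use


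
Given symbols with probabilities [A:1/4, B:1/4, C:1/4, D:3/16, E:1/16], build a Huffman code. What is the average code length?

Huffman tree construction:
Combine smallest probabilities repeatedly
Resulting codes:
  A: 00 (length 2)
  B: 01 (length 2)
  C: 10 (length 2)
  D: 111 (length 3)
  E: 110 (length 3)
Average length = Σ p(s) × length(s) = 2.2500 bits


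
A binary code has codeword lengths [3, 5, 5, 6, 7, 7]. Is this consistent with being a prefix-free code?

Kraft inequality: Σ 2^(-l_i) ≤ 1 for prefix-free code
Calculating: 2^(-3) + 2^(-5) + 2^(-5) + 2^(-6) + 2^(-7) + 2^(-7)
= 0.125 + 0.03125 + 0.03125 + 0.015625 + 0.0078125 + 0.0078125
= 0.2188
Since 0.2188 ≤ 1, prefix-free code exists


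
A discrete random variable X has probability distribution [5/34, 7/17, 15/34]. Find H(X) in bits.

H(X) = -Σ p(x) log₂ p(x)
  -5/34 × log₂(5/34) = 0.4067
  -7/17 × log₂(7/17) = 0.5271
  -15/34 × log₂(15/34) = 0.5208
H(X) = 1.4546 bits


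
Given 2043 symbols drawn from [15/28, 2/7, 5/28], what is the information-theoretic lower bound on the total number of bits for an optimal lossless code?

Entropy H = 1.4426 bits/symbol
Minimum bits = H × n = 1.4426 × 2043
= 2947.24 bits


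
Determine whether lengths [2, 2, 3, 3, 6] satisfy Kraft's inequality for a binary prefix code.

Kraft inequality: Σ 2^(-l_i) ≤ 1 for prefix-free code
Calculating: 2^(-2) + 2^(-2) + 2^(-3) + 2^(-3) + 2^(-6)
= 0.25 + 0.25 + 0.125 + 0.125 + 0.015625
= 0.7656
Since 0.7656 ≤ 1, prefix-free code exists


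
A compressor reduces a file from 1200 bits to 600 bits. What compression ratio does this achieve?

Compression ratio = Original / Compressed
= 1200 / 600 = 2.00:1


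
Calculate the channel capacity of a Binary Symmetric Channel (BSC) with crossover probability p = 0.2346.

For BSC with error probability p:
C = 1 - H(p) where H(p) is binary entropy
H(0.2346) = -0.2346 × log₂(0.2346) - 0.7654 × log₂(0.7654)
H(p) = 0.7859
C = 1 - 0.7859 = 0.2141 bits/use


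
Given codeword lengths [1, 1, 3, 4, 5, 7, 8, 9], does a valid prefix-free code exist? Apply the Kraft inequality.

Kraft inequality: Σ 2^(-l_i) ≤ 1 for prefix-free code
Calculating: 2^(-1) + 2^(-1) + 2^(-3) + 2^(-4) + 2^(-5) + 2^(-7) + 2^(-8) + 2^(-9)
= 0.5 + 0.5 + 0.125 + 0.0625 + 0.03125 + 0.0078125 + 0.00390625 + 0.001953125
= 1.2324
Since 1.2324 > 1, prefix-free code does not exist


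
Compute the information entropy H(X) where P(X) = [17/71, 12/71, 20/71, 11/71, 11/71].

H(X) = -Σ p(x) log₂ p(x)
  -17/71 × log₂(17/71) = 0.4938
  -12/71 × log₂(12/71) = 0.4335
  -20/71 × log₂(20/71) = 0.5149
  -11/71 × log₂(11/71) = 0.4168
  -11/71 × log₂(11/71) = 0.4168
H(X) = 2.2758 bits


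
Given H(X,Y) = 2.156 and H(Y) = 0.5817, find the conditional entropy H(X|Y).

Chain rule: H(X,Y) = H(X|Y) + H(Y)
H(X|Y) = H(X,Y) - H(Y) = 2.156 - 0.5817 = 1.5743 bits


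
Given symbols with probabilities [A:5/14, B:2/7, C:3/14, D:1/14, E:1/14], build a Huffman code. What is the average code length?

Huffman tree construction:
Combine smallest probabilities repeatedly
Resulting codes:
  A: 11 (length 2)
  B: 10 (length 2)
  C: 01 (length 2)
  D: 000 (length 3)
  E: 001 (length 3)
Average length = Σ p(s) × length(s) = 2.1429 bits


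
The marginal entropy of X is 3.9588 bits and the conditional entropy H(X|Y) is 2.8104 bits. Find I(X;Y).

I(X;Y) = H(X) - H(X|Y)
I(X;Y) = 3.9588 - 2.8104 = 1.1484 bits
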